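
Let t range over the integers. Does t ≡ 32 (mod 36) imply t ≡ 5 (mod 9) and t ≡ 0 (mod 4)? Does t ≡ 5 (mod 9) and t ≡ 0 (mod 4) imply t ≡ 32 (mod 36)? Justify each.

(→) Suppose t ≡ 32 (mod 36); write t = 36j + 32. Since 9 ∣ 36, reducing mod 9 gives t ≡ 32 ≡ 5 (mod 9); since 4 ∣ 36, reducing mod 4 gives t ≡ 32 ≡ 0 (mod 4).

(←) Conversely, if t ≡ 5 (mod 9) and t ≡ 0 (mod 4), then by the Chinese remainder theorem t ≡ 32 (mod 36). This is exactly t ≡ 32 (mod 36).

Both directions hold.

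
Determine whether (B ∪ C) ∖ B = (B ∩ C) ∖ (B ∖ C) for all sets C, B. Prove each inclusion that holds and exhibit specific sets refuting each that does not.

Neither inclusion holds.

(⊆) This inclusion fails. Take C = {1}, B = ∅; then 1 ∈ (B ∪ C) ∖ B but 1 ∉ (B ∩ C) ∖ (B ∖ C).

(⊇) This inclusion fails. Take C = {1}, B = {1}; then 1 ∈ (B ∩ C) ∖ (B ∖ C) but 1 ∉ (B ∪ C) ∖ B.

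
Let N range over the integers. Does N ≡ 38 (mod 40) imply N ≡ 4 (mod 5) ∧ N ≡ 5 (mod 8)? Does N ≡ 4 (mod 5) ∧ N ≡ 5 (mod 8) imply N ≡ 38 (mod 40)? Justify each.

Both directions fail.

(⟹) This fails: N = 38 gives 38 ≡ 38 (mod 40) but 38 ≡ 3 (mod 5), so the conjunction on the right does not hold.

(⟸) This fails: N = 29 satisfies both congruences on the right (29 ≡ 4 mod 5 and 29 ≡ 5 mod 8) yet 29 ≡ 29 (mod 40), not 38.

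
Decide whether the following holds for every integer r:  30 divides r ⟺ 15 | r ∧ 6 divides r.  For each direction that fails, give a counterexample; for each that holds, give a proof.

Equivalent; both directions hold.

Forward direction. If 30 ∣ r, write r = 30q. Since 30 = 2·15, r = 15·(2q), so 15 ∣ r; and since 30 = 5·6, r = 6·(5q), so 6 ∣ r.

Converse. Suppose 15 ∣ r and 6 ∣ r. Any common multiple of 15 and 6 is a multiple of their lcm; here lcm(15, 6) = 15·6/gcd(15, 6) = 90/3 = 30, so 30 ∣ r.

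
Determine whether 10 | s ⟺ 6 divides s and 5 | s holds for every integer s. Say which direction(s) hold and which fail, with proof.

Only the reverse direction holds.

[⇒] This fails: take s = 10. Certainly 10 ∣ 10, but 6 ∤ 10.

[⇐] Suppose 6 ∣ s and 5 ∣ s. Any common multiple of 6 and 5 is a multiple of their lcm; here gcd(6, 5) = 1, so lcm(6, 5) = 6·5 = 30, so 30 ∣ s. Since 10 ∣ 30, it follows that 10 ∣ s.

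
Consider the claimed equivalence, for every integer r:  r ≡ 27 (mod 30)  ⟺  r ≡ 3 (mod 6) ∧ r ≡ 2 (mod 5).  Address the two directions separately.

Equivalent; both directions hold.

(⇒) Suppose r ≡ 27 (mod 30); write r = 30j + 27. Since 6 ∣ 30, reducing mod 6 gives r ≡ 27 ≡ 3 (mod 6); since 5 ∣ 30, reducing mod 5 gives r ≡ 27 ≡ 2 (mod 5).

(⇐) Conversely, if r ≡ 3 (mod 6) and r ≡ 2 (mod 5), then by the Chinese remainder theorem r ≡ 27 (mod 30). This is exactly r ≡ 27 (mod 30).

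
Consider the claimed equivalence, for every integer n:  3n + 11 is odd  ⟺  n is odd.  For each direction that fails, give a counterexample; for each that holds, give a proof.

(⇒) This fails: n = 6 gives 3n + 11 = 29, which is odd, but 6 is even, not odd.

(⇐) This also fails: n = 3 is odd, but 3n + 11 = 20 is even, not odd.

(⇒) fails and (⇐) fails.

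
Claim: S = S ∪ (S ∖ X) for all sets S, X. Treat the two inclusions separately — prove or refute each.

Reverse inclusion. Let x ∈ S ∪ (S ∖ X). Then either x ∈ S and x ∉ X; or x ∈ S ∩ X. In each case x ∈ S, so S ∪ (S ∖ X) ⊆ S.

Forward inclusion. Let x ∈ S. Then either x ∈ S and x ∉ X; or x ∈ S ∩ X. In each case x ∈ S ∪ (S ∖ X), so S ⊆ S ∪ (S ∖ X).

Both inclusions hold.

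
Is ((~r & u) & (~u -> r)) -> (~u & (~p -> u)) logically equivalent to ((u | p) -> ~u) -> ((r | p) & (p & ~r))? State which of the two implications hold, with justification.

(⇒) This fails. Under r = F, u = F, p = F, the left side is true but the right side is false.

(⇐) This fails. Under r = F, u = T, p = F, the left side is false but the right side is true.

Neither implication holds.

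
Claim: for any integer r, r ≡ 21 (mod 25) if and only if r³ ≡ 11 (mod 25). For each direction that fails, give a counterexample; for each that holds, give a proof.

(⟹) Suppose r ≡ 21 (mod 25). Write r = 25j + 21. Then (25j + 21)³ = 15625j³ + 39375j² + 33075j + 9261 = 25(625j³ + 1575j² + 1323j + 370) + 11, so r³ ≡ 11 (mod 25).

(⟸) Conversely, suppose r³ ≡ 11 (mod 25). The only residue r in {0, …, 24} with r³ ≡ 11 (mod 25) is r = 21, so r ≡ 21 (mod 25).

Equivalent; both directions hold.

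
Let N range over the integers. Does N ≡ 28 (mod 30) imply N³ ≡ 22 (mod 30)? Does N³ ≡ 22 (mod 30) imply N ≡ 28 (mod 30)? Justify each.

Both implications hold.

(⇒) Suppose N ≡ 28 (mod 30). Write N = 30j + 28. Then (30j + 28)³ = 27000j³ + 75600j² + 70560j + 21952 = 30(900j³ + 2520j² + 2352j + 731) + 22, so N³ ≡ 22 (mod 30).

(⇐) Conversely, suppose N³ ≡ 22 (mod 30). The only residue r in {0, …, 29} with r³ ≡ 22 (mod 30) is r = 28, so N ≡ 28 (mod 30).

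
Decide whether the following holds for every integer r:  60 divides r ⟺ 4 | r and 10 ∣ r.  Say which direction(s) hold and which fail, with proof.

[⇐] This fails: take r = 20. Both 4 ∣ 20 and 10 ∣ 20, yet 20 is not a multiple of 60 (since 20 = 0·60 + 20), so 60 ∤ 20.

[⇒] If 60 ∣ r, write r = 60q. Since 60 = 15·4, r = 4·(15q), so 4 ∣ r; and since 60 = 6·10, r = 10·(6q), so 10 ∣ r.

Only the forward implication holds.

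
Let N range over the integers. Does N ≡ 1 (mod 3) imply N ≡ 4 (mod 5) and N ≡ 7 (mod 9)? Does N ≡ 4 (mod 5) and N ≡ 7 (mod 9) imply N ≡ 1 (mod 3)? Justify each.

(⟹) This fails: N = 1 gives 1 ≡ 1 (mod 3) but 1 ≡ 1 (mod 5), so the conjunction on the right does not hold.

(⟸) Conversely, if N ≡ 4 (mod 5) and N ≡ 7 (mod 9), then by the Chinese remainder theorem N ≡ 34 (mod 45). Since 34 ≡ 1 (mod 3) and 3 ∣ 45, we get N ≡ 1 (mod 3).

The forward direction fails; the converse holds.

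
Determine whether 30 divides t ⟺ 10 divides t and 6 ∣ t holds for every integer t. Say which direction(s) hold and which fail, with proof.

Both directions hold.

Converse. Suppose 10 ∣ t and 6 ∣ t. Any common multiple of 10 and 6 is a multiple of their lcm; here lcm(10, 6) = 10·6/gcd(10, 6) = 60/2 = 30, so 30 ∣ t.

Forward direction. If 30 ∣ t, write t = 30q. Since 30 = 3·10, t = 10·(3q), so 10 ∣ t; and since 30 = 5·6, t = 6·(5q), so 6 ∣ t.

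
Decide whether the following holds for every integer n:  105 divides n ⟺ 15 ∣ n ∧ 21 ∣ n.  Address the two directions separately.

(⟹) If 105 ∣ n, write n = 105q. Since 105 = 7·15, n = 15·(7q), so 15 ∣ n; and since 105 = 5·21, n = 21·(5q), so 21 ∣ n.

(⟸) Suppose 15 ∣ n and 21 ∣ n. Any common multiple of 15 and 21 is a multiple of their lcm; here lcm(15, 21) = 15·21/gcd(15, 21) = 315/3 = 105, so 105 ∣ n.

Equivalent; both directions hold.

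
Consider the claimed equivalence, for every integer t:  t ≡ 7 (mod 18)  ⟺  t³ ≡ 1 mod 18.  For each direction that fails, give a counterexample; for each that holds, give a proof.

Only the forward implication holds.

Forward direction. Suppose t ≡ 7 (mod 18). Write t = 18j + 7. Then (18j + 7)³ = 5832j³ + 6804j² + 2646j + 343 = 18(324j³ + 378j² + 147j + 19) + 1, so t³ ≡ 1 (mod 18).

Converse. This fails: take t = 1. Then 1³ = 1 ≡ 1 (mod 18), yet 1 ≡ 1 (mod 18), not 7.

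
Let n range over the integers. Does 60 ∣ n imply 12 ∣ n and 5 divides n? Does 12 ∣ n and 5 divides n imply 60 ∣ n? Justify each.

[⇒] If 60 ∣ n, write n = 60q. Since 60 = 5·12, n = 12·(5q), so 12 ∣ n; and since 60 = 12·5, n = 5·(12q), so 5 ∣ n.

[⇐] Suppose 12 ∣ n and 5 ∣ n. Any common multiple of 12 and 5 is a multiple of their lcm; here gcd(12, 5) = 1, so lcm(12, 5) = 12·5 = 60, so 60 ∣ n.

Both directions hold; the statement is true.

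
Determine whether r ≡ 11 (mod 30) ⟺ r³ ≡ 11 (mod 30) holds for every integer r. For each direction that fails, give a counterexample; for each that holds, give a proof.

The biconditional holds.

(→) Suppose r ≡ 11 (mod 30). Write r = 30j + 11. Then (30j + 11)³ = 27000j³ + 29700j² + 10890j + 1331 = 30(900j³ + 990j² + 363j + 44) + 11, so r³ ≡ 11 (mod 30).

(←) Conversely, suppose r³ ≡ 11 (mod 30). The only residue r in {0, …, 29} with r³ ≡ 11 (mod 30) is r = 11, so r ≡ 11 (mod 30).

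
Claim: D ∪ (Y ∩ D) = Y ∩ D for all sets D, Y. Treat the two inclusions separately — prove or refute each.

Forward inclusion. This inclusion fails. Take D = {1}, Y = ∅; then 1 ∈ D ∪ (Y ∩ D) but 1 ∉ Y ∩ D.

Reverse inclusion. Let x ∈ Y ∩ D. Then x ∈ D ∩ Y, from which x ∈ D ∪ (Y ∩ D).

(⊆) fails; (⊇) holds.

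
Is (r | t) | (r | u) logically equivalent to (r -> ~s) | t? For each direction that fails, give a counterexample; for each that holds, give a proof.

Forward direction. This fails. Under t = F, s = T, r = T, u = F, the left side is true but the right side is false.

Converse. This fails. Under t = F, s = F, r = F, u = F, the left side is false but the right side is true.

Neither implication holds.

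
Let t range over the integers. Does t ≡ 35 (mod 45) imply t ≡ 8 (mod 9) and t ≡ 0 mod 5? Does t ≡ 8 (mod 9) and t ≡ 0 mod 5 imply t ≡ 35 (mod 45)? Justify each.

Both directions hold; the statement is true.

(→) Suppose t ≡ 35 (mod 45); write t = 45j + 35. Since 9 ∣ 45, reducing mod 9 gives t ≡ 35 ≡ 8 (mod 9); since 5 ∣ 45, reducing mod 5 gives t ≡ 35 ≡ 0 (mod 5).

(←) Conversely, if t ≡ 8 (mod 9) and t ≡ 0 (mod 5), then by the Chinese remainder theorem t ≡ 35 (mod 45). This is exactly t ≡ 35 (mod 45).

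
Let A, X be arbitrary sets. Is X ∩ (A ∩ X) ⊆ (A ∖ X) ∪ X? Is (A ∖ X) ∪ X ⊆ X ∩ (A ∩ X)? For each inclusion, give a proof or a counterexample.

Forward inclusion. Let x ∈ X ∩ (A ∩ X). Then x ∈ A ∩ X, from which x ∈ (A ∖ X) ∪ X.

Reverse inclusion. This inclusion fails. Take A = {1}, X = ∅; then 1 ∈ (A ∖ X) ∪ X but 1 ∉ X ∩ (A ∩ X).

Only the forward inclusion holds.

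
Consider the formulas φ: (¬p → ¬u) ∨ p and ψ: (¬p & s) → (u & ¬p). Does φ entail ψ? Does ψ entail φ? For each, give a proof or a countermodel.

Both directions fail.

(⇒) This fails. Under u = F, s = T, p = F, the left side is true but the right side is false.

(⇐) This fails. Under u = T, s = F, p = F, the left side is false but the right side is true.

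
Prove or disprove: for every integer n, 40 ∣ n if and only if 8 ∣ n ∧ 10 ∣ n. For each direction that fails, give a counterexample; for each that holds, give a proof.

Equivalent; both directions hold.

(→) If 40 ∣ n, write n = 40q. Since 40 = 5·8, n = 8·(5q), so 8 ∣ n; and since 40 = 4·10, n = 10·(4q), so 10 ∣ n.

(←) Suppose 8 ∣ n and 10 ∣ n. Any common multiple of 8 and 10 is a multiple of their lcm; here lcm(8, 10) = 8·10/gcd(8, 10) = 80/2 = 40, so 40 ∣ n.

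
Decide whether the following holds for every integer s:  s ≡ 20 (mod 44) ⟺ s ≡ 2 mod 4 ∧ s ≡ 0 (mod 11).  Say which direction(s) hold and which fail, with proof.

Neither direction holds.

Forward direction. This fails: s = 20 gives 20 ≡ 20 (mod 44) but 20 ≡ 0 (mod 4), so the conjunction on the right does not hold.

Converse. This fails: s = 22 satisfies both congruences on the right (22 ≡ 2 mod 4 and 22 ≡ 0 mod 11) yet 22 ≡ 22 (mod 44), not 20.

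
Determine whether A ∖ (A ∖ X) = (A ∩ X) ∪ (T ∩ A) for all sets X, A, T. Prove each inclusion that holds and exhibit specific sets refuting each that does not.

(⊇) This inclusion fails. Take X = ∅, A = {1}, T = {1}; then 1 ∈ (A ∩ X) ∪ (T ∩ A) but 1 ∉ A ∖ (A ∖ X).

(⊆) Let x ∈ A ∖ (A ∖ X). Then either x ∈ X ∩ A and x ∉ T; or x ∈ X ∩ A ∩ T. In each case x ∈ (A ∩ X) ∪ (T ∩ A), so A ∖ (A ∖ X) ⊆ (A ∩ X) ∪ (T ∩ A).

Only the forward inclusion holds.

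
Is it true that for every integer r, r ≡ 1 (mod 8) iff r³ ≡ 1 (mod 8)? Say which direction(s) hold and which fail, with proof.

Both directions hold.

[⇒] Suppose r ≡ 1 (mod 8). Write r = 8j + 1. Then (8j + 1)³ = 512j³ + 192j² + 24j + 1 = 8(64j³ + 24j² + 3j) + 1, so r³ ≡ 1 (mod 8).

[⇐] For the converse, argue contrapositively. If r ≢ 1 (mod 8), then r is congruent to one of 0, 2, 3, 4, 5, 6, 7 modulo 8, and these give r³ ≡ 0, 0, 3, 0, 5, 0, 7 respectively — never 1.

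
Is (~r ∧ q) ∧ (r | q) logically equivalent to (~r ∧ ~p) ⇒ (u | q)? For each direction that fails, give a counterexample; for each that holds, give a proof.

Converse. This fails. Under r = T, q = F, u = F, p = F, the left side is false but the right side is true.

Forward direction. Assume the antecedent. If q is true, (~r ∧ ~p) ⇒ (u | q) reduces to true regardless of the other variables. If q is false, the antecedent cannot hold. Either way (~r ∧ ~p) ⇒ (u | q) holds.

Only the forward direction holds.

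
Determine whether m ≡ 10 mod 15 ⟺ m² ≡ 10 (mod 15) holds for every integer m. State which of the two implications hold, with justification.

Only the forward implication holds.

(⟹) Suppose m ≡ 10 mod 15. Write m = 15j + 10. Then (15j + 10)² = 225j² + 300j + 100 = 15(15j² + 20j + 6) + 10, so m² ≡ 10 (mod 15).

(⟸) This fails: take m = 5. Then 5² = 25 ≡ 10 (mod 15), yet 5 ≡ 5 (mod 15), not 10.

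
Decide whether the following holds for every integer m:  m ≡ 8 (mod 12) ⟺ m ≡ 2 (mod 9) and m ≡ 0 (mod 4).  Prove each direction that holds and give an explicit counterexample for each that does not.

(⇒) fails; (⇐) holds.

[⇒] This fails: m = 8 gives 8 ≡ 8 (mod 12) but 8 ≡ 8 (mod 9), so the conjunction on the right does not hold.

[⇐] Conversely, if m ≡ 2 (mod 9) and m ≡ 0 (mod 4), then by the Chinese remainder theorem m ≡ 20 (mod 36). Since 20 ≡ 8 (mod 12) and 12 ∣ 36, we get m ≡ 8 (mod 12).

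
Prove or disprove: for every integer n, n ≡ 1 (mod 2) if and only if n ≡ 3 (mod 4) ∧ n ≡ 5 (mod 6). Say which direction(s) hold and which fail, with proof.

(⇒) This fails: n = 1 gives 1 ≡ 1 (mod 2) but 1 ≡ 1 (mod 4), so the conjunction on the right does not hold.

(⇐) Conversely, if n ≡ 3 (mod 4) and n ≡ 5 (mod 6), then by the Chinese remainder theorem n ≡ 11 (mod 12). Since 11 ≡ 1 (mod 2) and 2 ∣ 12, we get n ≡ 1 (mod 2).

Only the reverse direction holds.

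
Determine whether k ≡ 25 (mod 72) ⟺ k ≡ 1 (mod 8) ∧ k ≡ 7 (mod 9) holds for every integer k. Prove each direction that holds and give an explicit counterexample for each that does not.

Both directions hold; the statement is true.

(←) If k ≡ 1 (mod 8) and k ≡ 7 (mod 9), then by the Chinese remainder theorem k ≡ 25 (mod 72). This is exactly k ≡ 25 (mod 72).

(→) Suppose k ≡ 25 (mod 72); write k = 72j + 25. Since 8 ∣ 72, reducing mod 8 gives k ≡ 25 ≡ 1 (mod 8); since 9 ∣ 72, reducing mod 9 gives k ≡ 25 ≡ 7 (mod 9).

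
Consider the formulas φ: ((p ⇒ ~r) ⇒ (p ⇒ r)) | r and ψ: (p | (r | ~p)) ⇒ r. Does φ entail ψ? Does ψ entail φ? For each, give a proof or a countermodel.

[⇒] This fails. Under r = F, p = F, the left side is true but the right side is false.

[⇐] Assume the antecedent. If r is true, ((p ⇒ ~r) ⇒ (p ⇒ r)) | r reduces to true regardless of the other variables. If r is false, the antecedent cannot hold. Either way ((p ⇒ ~r) ⇒ (p ⇒ r)) | r holds.

Not equivalent: only (⇐) holds.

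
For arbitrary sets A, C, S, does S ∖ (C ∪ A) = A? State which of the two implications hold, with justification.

(⊆) fails and (⊇) fails.

(⟹) This inclusion fails. Take A = ∅, C = ∅, S = {1}; then 1 ∈ S ∖ (C ∪ A) but 1 ∉ A.

(⟸) This inclusion fails. Take A = {1}, C = ∅, S = ∅; then 1 ∈ A but 1 ∉ S ∖ (C ∪ A).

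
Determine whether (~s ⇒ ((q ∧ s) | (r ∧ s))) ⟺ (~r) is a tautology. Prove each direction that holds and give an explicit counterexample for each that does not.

Both directions fail.

[⇒] This fails. Under s = T, r = T, q = F, the left side is true but the right side is false.

[⇐] This fails. Under s = F, r = F, q = F, the left side is false but the right side is true.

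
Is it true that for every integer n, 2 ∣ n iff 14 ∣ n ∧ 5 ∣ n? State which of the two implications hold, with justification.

Not equivalent: only (⇐) holds.

(⟸) Suppose 14 ∣ n and 5 ∣ n. Any common multiple of 14 and 5 is a multiple of their lcm; here gcd(14, 5) = 1, so lcm(14, 5) = 14·5 = 70, so 70 ∣ n. Since 2 ∣ 70, it follows that 2 ∣ n.

(⟹) This fails: take n = 2. Certainly 2 ∣ 2, but 14 ∤ 2.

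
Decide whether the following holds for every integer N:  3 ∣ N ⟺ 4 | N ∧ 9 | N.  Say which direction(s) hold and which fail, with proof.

Only the reverse direction holds.

(⟸) Suppose 4 ∣ N and 9 ∣ N. Any common multiple of 4 and 9 is a multiple of their lcm; here gcd(4, 9) = 1, so lcm(4, 9) = 4·9 = 36, so 36 ∣ N. Since 3 ∣ 36, it follows that 3 ∣ N.

(⟹) This fails: take N = 3. Certainly 3 ∣ 3, but 4 ∤ 3.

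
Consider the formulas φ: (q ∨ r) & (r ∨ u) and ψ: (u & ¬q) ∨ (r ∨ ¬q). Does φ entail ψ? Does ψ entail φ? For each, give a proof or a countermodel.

Neither implication holds.

(⟹) This fails. Under u = T, r = F, q = T, the left side is true but the right side is false.

(⟸) This fails. Under u = F, r = F, q = F, the left side is false but the right side is true.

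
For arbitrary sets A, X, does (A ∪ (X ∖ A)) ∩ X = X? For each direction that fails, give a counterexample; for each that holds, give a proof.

Forward inclusion. Let x ∈ (A ∪ (X ∖ A)) ∩ X. Then either x ∈ X and x ∉ A; or x ∈ A ∩ X. In each case x ∈ X, so (A ∪ (X ∖ A)) ∩ X ⊆ X.

Reverse inclusion. Let x ∈ X. Then either x ∈ X and x ∉ A; or x ∈ A ∩ X. In each case x ∈ (A ∪ (X ∖ A)) ∩ X, so X ⊆ (A ∪ (X ∖ A)) ∩ X.

Both inclusions hold.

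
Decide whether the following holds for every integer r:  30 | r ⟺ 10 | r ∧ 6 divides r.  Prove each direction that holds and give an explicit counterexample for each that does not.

The biconditional holds.

(→) If 30 ∣ r, write r = 30q. Since 30 = 3·10, r = 10·(3q), so 10 ∣ r; and since 30 = 5·6, r = 6·(5q), so 6 ∣ r.

(←) Suppose 10 ∣ r and 6 ∣ r. Any common multiple of 10 and 6 is a multiple of their lcm; here lcm(10, 6) = 10·6/gcd(10, 6) = 60/2 = 30, so 30 ∣ r.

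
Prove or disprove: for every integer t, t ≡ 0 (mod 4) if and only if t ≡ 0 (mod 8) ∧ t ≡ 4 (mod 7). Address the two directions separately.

The forward direction fails; the converse holds.

Forward direction. This fails: t = 0 gives 0 ≡ 0 (mod 4) but 0 ≡ 0 (mod 7), so the conjunction on the right does not hold.

Converse. If t ≡ 0 (mod 8) and t ≡ 4 (mod 7), then by the Chinese remainder theorem t ≡ 32 (mod 56). Since 32 ≡ 0 (mod 4) and 4 ∣ 56, we get t ≡ 0 (mod 4).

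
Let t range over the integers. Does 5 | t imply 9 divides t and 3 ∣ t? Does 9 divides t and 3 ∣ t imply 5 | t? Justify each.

(⇒) This fails: take t = 5. Certainly 5 ∣ 5, but 9 ∤ 5.

(⇐) This fails: take t = 9. Both 9 ∣ 9 and 3 ∣ 9, yet 9 is not a multiple of 5 (since 9 = 1·5 + 4), so 5 ∤ 9.

Neither direction holds.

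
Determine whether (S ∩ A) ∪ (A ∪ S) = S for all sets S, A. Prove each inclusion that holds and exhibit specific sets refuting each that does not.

(⊆) This inclusion fails. Take S = ∅, A = {1}; then 1 ∈ (S ∩ A) ∪ (A ∪ S) but 1 ∉ S.

(⊇) Let x ∈ S. Then either x ∈ S and x ∉ A; or x ∈ S ∩ A. In each case x ∈ (S ∩ A) ∪ (A ∪ S), so S ⊆ (S ∩ A) ∪ (A ∪ S).

The sets are not equal: only the reverse inclusion holds.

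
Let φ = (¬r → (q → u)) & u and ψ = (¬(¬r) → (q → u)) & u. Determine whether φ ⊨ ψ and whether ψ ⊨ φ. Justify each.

Forward direction. Assume the antecedent. If u is true, (¬(¬r) → (q → u)) & u reduces to true regardless of the other variables. If u is false, the antecedent cannot hold. Either way (¬(¬r) → (q → u)) & u holds.

Converse. Assume the antecedent. If u is true, (¬r → (q → u)) & u reduces to true regardless of the other variables. If u is false, the antecedent cannot hold. Either way (¬r → (q → u)) & u holds.

Both implications hold.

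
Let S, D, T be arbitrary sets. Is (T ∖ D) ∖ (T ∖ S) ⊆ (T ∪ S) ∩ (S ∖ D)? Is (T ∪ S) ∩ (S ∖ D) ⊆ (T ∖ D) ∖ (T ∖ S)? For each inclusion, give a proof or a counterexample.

The sets are not equal: only the forward inclusion holds.

Reverse inclusion. This inclusion fails. Take S = {1}, D = ∅, T = ∅; then 1 ∈ (T ∪ S) ∩ (S ∖ D) but 1 ∉ (T ∖ D) ∖ (T ∖ S).

Forward inclusion. Let x ∈ (T ∖ D) ∖ (T ∖ S). Then x ∈ S ∩ T and x ∉ D, from which x ∈ (T ∪ S) ∩ (S ∖ D).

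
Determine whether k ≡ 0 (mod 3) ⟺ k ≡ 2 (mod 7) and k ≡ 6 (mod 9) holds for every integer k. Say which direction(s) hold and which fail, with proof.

Only the reverse direction holds.

(→) This fails: k = 0 gives 0 ≡ 0 (mod 3) but 0 ≡ 0 (mod 7), so the conjunction on the right does not hold.

(←) Conversely, if k ≡ 2 (mod 7) and k ≡ 6 (mod 9), then by the Chinese remainder theorem k ≡ 51 (mod 63). Since 51 ≡ 0 (mod 3) and 3 ∣ 63, we get k ≡ 0 (mod 3).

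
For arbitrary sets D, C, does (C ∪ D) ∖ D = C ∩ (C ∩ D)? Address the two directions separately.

(⊆) fails and (⊇) fails.

Forward inclusion. This inclusion fails. Take D = ∅, C = {1}; then 1 ∈ (C ∪ D) ∖ D but 1 ∉ C ∩ (C ∩ D).

Reverse inclusion. This inclusion fails. Take D = {1}, C = {1}; then 1 ∈ C ∩ (C ∩ D) but 1 ∉ (C ∪ D) ∖ D.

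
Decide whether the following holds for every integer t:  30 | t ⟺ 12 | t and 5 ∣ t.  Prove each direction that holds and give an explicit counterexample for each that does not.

Only the converse holds.

(→) This fails: take t = 30. Certainly 30 ∣ 30, but 12 ∤ 30.

(←) Suppose 12 ∣ t and 5 ∣ t. Any common multiple of 12 and 5 is a multiple of their lcm; here gcd(12, 5) = 1, so lcm(12, 5) = 12·5 = 60, so 60 ∣ t. Since 30 ∣ 60, it follows that 30 ∣ t.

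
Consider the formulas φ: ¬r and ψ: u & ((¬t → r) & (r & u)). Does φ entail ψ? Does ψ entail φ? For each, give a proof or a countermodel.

[⇒] This fails. Under u = F, t = F, r = F, the left side is true but the right side is false.

[⇐] This fails. Under u = T, t = F, r = T, the left side is false but the right side is true.

Neither implication holds.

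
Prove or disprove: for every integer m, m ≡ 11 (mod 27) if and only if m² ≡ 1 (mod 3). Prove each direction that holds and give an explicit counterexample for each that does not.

Not equivalent: only (⇒) holds.

(←) This fails: take m = 1. Then 1² = 1 ≡ 1 (mod 3), yet 1 ≡ 1 (mod 27), not 11.

(→) Suppose m ≡ 11 (mod 27). Then m² ≡ 11² = 121 (mod 27), and since 3 ∣ 27, also m² ≡ 1 (mod 3).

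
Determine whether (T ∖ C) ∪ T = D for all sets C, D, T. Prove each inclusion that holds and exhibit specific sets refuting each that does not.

Both inclusions fail.

(⟹) This inclusion fails. Take C = ∅, D = ∅, T = {1}; then 1 ∈ (T ∖ C) ∪ T but 1 ∉ D.

(⟸) This inclusion fails. Take C = ∅, D = {1}, T = ∅; then 1 ∈ D but 1 ∉ (T ∖ C) ∪ T.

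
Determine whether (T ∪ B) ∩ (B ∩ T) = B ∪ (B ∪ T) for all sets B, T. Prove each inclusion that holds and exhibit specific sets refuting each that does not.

Forward inclusion. Let x ∈ (T ∪ B) ∩ (B ∩ T). Then x ∈ B ∩ T, from which x ∈ B ∪ (B ∪ T).

Reverse inclusion. This inclusion fails. Take B = {1}, T = ∅; then 1 ∈ B ∪ (B ∪ T) but 1 ∉ (T ∪ B) ∩ (B ∩ T).

The sets are not equal: only the forward inclusion holds.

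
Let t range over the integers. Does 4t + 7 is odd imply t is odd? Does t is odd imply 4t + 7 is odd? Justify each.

Not equivalent: only (⇐) holds.

(⇒) This fails: take t = 6. Then 4t + 7 = 31, which is odd, yet t = 6 is even, not odd.

(⇐) Suppose t is odd. Since 4 is even, 4t is even for every t, so 4t + 7 has the same parity as 7, which is odd. Hence 4t + 7 is odd.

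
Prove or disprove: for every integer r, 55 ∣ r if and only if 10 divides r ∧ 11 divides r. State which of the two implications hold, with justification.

The forward direction fails; the converse holds.

(⟸) Suppose 10 ∣ r and 11 ∣ r. Any common multiple of 10 and 11 is a multiple of their lcm; here gcd(10, 11) = 1, so lcm(10, 11) = 10·11 = 110, so 110 ∣ r. Since 55 ∣ 110, it follows that 55 ∣ r.

(⟹) This fails: take r = 55. Certainly 55 ∣ 55, but 10 ∤ 55.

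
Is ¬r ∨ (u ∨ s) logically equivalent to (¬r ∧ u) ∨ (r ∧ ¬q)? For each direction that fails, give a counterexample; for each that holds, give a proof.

Forward direction. This fails. Under q = F, u = F, r = F, s = F, the left side is true but the right side is false.

Converse. This fails. Under q = F, u = F, r = T, s = F, the left side is false but the right side is true.

Neither direction holds.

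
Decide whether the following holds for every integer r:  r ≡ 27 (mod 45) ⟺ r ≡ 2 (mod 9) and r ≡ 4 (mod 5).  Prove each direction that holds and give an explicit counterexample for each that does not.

(⇒) fails and (⇐) fails.

(⟹) This fails: r = 27 gives 27 ≡ 27 (mod 45) but 27 ≡ 0 (mod 9), so the conjunction on the right does not hold.

(⟸) This fails: r = 29 satisfies both congruences on the right (29 ≡ 2 mod 9 and 29 ≡ 4 mod 5) yet 29 ≡ 29 (mod 45), not 27.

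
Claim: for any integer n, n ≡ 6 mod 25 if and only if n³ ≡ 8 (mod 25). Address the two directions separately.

(→) This fails: take n = 6. Then 6 ≡ 6 (mod 25), but 6³ = 216 ≡ 16 (mod 25), not 8.

(←) This fails: take n = 2. Then 2³ = 8 ≡ 8 (mod 25), yet 2 ≡ 2 (mod 25), not 6.

Neither implication holds.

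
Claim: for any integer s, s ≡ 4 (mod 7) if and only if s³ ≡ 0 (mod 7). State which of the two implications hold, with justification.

Neither implication holds.

[⇒] This fails: take s = 4. Then 4 ≡ 4 (mod 7), but 4³ = 64 ≡ 1 (mod 7), not 0.

[⇐] This fails: take s = 0. Then 0³ = 0 ≡ 0 (mod 7), yet 0 ≡ 0 (mod 7), not 4.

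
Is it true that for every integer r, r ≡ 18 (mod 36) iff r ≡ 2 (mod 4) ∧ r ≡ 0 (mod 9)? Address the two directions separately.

[⇒] Suppose r ≡ 18 (mod 36); write r = 36j + 18. Since 4 ∣ 36, reducing mod 4 gives r ≡ 18 ≡ 2 (mod 4); since 9 ∣ 36, reducing mod 9 gives r ≡ 18 ≡ 0 (mod 9).

[⇐] Conversely, if r ≡ 2 (mod 4) and r ≡ 0 (mod 9), then by the Chinese remainder theorem r ≡ 18 (mod 36). This is exactly r ≡ 18 (mod 36).

Equivalent; both directions hold.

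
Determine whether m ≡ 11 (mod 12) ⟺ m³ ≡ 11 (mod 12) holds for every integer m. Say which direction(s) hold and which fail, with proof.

(⇒) Suppose m ≡ 11 (mod 12). Write m = 12j + 11. Then (12j + 11)³ = 1728j³ + 4752j² + 4356j + 1331 = 12(144j³ + 396j² + 363j + 110) + 11, so m³ ≡ 11 (mod 12).

(⇐) Conversely, suppose m³ ≡ 11 (mod 12). The only residue r in {0, …, 11} with r³ ≡ 11 (mod 12) is r = 11, so m ≡ 11 (mod 12).

Both directions hold; the statement is true.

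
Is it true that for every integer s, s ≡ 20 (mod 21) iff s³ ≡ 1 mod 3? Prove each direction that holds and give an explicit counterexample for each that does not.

(→) This fails: take s = 20. Then 20 ≡ 20 (mod 21), but 20³ = 8000 ≡ 2 (mod 3), not 1.

(←) This fails: take s = 1. Then 1³ = 1 ≡ 1 (mod 3), yet 1 ≡ 1 (mod 21), not 20.

(⇒) fails and (⇐) fails.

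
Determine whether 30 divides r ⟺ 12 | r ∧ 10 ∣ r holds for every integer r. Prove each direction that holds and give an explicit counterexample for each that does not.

Converse. Suppose 12 ∣ r and 10 ∣ r. Any common multiple of 12 and 10 is a multiple of their lcm; here lcm(12, 10) = 12·10/gcd(12, 10) = 120/2 = 60, so 60 ∣ r. Since 30 ∣ 60, it follows that 30 ∣ r.

Forward direction. This fails: take r = 30. Certainly 30 ∣ 30, but 12 ∤ 30.

Only the reverse direction holds.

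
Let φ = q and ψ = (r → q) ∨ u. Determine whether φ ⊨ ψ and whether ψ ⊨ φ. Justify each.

(←) This fails. Under u = F, q = F, r = F, the left side is false but the right side is true.

(→) Assume the antecedent. If u is true, (r → q) ∨ u reduces to true regardless of the other variables. If u is false, the antecedent forces (u = F, q = T, r = F) or (u = F, q = T, r = T), and (r → q) ∨ u holds there. Either way (r → q) ∨ u holds.

The forward direction holds; the converse fails.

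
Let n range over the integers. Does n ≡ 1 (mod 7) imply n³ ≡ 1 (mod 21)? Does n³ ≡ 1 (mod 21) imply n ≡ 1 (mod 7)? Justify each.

(⇒) fails and (⇐) fails.

[⇒] This fails: take n = 8. Then 8 ≡ 1 (mod 7), but 8³ = 512 ≡ 8 (mod 21), not 1.

[⇐] This fails: take n = 4. Then 4³ = 64 ≡ 1 (mod 21), yet 4 ≡ 4 (mod 7), not 1.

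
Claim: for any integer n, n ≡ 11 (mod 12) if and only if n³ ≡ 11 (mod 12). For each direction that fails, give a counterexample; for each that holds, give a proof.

[⇒] Suppose n ≡ 11 (mod 12). Write n = 12j + 11. Then (12j + 11)³ = 1728j³ + 4752j² + 4356j + 1331 = 12(144j³ + 396j² + 363j + 110) + 11, so n³ ≡ 11 (mod 12).

[⇐] For the converse, argue contrapositively. If n ≢ 11 (mod 12), then n is congruent to one of 0, 1, 2, 3, 4, 5, 6, 7, 8, 9, 10 modulo 12, and these give n³ ≡ 0, 1, 8, 3, 4, 5, 0, 7, 8, 9, 4 respectively — never 11.

The biconditional holds.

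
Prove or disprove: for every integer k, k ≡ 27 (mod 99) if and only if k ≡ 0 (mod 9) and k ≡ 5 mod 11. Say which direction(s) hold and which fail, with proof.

[⇒] Suppose k ≡ 27 (mod 99); write k = 99j + 27. Since 9 ∣ 99, reducing mod 9 gives k ≡ 27 ≡ 0 (mod 9); since 11 ∣ 99, reducing mod 11 gives k ≡ 27 ≡ 5 (mod 11).

[⇐] Conversely, if k ≡ 0 (mod 9) and k ≡ 5 (mod 11), then by the Chinese remainder theorem k ≡ 27 (mod 99). This is exactly k ≡ 27 (mod 99).

Both implications hold.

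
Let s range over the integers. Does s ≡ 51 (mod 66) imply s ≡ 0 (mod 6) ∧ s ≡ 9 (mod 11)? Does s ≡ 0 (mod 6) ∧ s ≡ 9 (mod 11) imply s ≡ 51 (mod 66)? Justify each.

Neither direction holds.

(⇒) This fails: s = 51 gives 51 ≡ 51 (mod 66) but 51 ≡ 3 (mod 6), so the conjunction on the right does not hold.

(⇐) This fails: s = 42 satisfies both congruences on the right (42 ≡ 0 mod 6 and 42 ≡ 9 mod 11) yet 42 ≡ 42 (mod 66), not 51.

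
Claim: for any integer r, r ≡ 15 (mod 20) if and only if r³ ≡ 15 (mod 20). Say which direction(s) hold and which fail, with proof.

Both directions hold.

(←) Suppose r³ ≡ 15 (mod 20). The only residue r in {0, …, 19} with r³ ≡ 15 (mod 20) is r = 15, so r ≡ 15 (mod 20).

(→) Suppose r ≡ 15 (mod 20). Write r = 20j + 15. Then (20j + 15)³ = 8000j³ + 18000j² + 13500j + 3375 = 20(400j³ + 900j² + 675j + 168) + 15, so r³ ≡ 15 (mod 20).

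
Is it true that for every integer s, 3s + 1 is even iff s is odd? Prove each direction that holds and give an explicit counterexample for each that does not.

Both directions hold; the statement is true.

(←) Suppose s is odd; write s = 2j + 1. Then 3s + 1 = 3·(2j + 1) + 1 = 2·3j + 4, which is even.

(→) Suppose 3s + 1 is even. Since 3 is odd, 3s and s have the same parity, so 3s + 1 ≡ s + 1 (mod 2). As 1 is odd, 3s + 1 is even exactly when s is odd. Thus s is odd.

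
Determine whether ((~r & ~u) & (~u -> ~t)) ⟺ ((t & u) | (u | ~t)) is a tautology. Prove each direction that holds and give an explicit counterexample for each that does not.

(⟹) Assume the antecedent. If u is true, the antecedent cannot hold. If u is false, the antecedent forces (u = F, r = F, t = F), and (t & u) | (u | ~t) holds there. Either way (t & u) | (u | ~t) holds.

(⟸) This fails. Under u = T, r = F, t = F, the left side is false but the right side is true.

Not equivalent: only (⇒) holds.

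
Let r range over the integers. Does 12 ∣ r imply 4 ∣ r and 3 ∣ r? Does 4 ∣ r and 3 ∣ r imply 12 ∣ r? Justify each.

Converse. Suppose 4 ∣ r and 3 ∣ r. Any common multiple of 4 and 3 is a multiple of their lcm; here gcd(4, 3) = 1, so lcm(4, 3) = 4·3 = 12, so 12 ∣ r.

Forward direction. If 12 ∣ r, write r = 12q. Since 12 = 3·4, r = 4·(3q), so 4 ∣ r; and since 12 = 4·3, r = 3·(4q), so 3 ∣ r.

Both directions hold.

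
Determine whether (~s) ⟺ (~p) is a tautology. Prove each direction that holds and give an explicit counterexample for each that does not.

Forward direction. This fails. Under p = T, s = F, the left side is true but the right side is false.

Converse. This fails. Under p = F, s = T, the left side is false but the right side is true.

Both directions fail.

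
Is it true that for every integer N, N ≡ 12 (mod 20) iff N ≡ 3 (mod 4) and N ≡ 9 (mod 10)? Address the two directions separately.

Neither direction holds.

Forward direction. This fails: N = 12 gives 12 ≡ 12 (mod 20) but 12 ≡ 0 (mod 4), so the conjunction on the right does not hold.

Converse. This fails: N = 19 satisfies both congruences on the right (19 ≡ 3 mod 4 and 19 ≡ 9 mod 10) yet 19 ≡ 19 (mod 20), not 12.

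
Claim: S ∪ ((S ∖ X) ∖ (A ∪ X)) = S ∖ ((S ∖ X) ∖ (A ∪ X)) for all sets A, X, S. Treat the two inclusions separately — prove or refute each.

Reverse inclusion. Let x ∈ S ∖ ((S ∖ X) ∖ (A ∪ X)). Then either x ∈ A ∩ S and x ∉ X; or x ∈ X ∩ S and x ∉ A; or x ∈ A ∩ X ∩ S. In each case x ∈ S ∪ ((S ∖ X) ∖ (A ∪ X)), so S ∖ ((S ∖ X) ∖ (A ∪ X)) ⊆ S ∪ ((S ∖ X) ∖ (A ∪ X)).

Forward inclusion. This inclusion fails. Take A = ∅, X = ∅, S = {1}; then 1 ∈ S ∪ ((S ∖ X) ∖ (A ∪ X)) but 1 ∉ S ∖ ((S ∖ X) ∖ (A ∪ X)).

The sets are not equal: only the reverse inclusion holds.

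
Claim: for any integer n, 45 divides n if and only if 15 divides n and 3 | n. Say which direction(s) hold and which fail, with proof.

The forward direction holds; the converse fails.

(⟹) If 45 ∣ n, write n = 45q. Since 45 = 3·15, n = 15·(3q), so 15 ∣ n; and since 45 = 15·3, n = 3·(15q), so 3 ∣ n.

(⟸) This fails: take n = 15. Both 15 ∣ 15 and 3 ∣ 15, yet 15 is not a multiple of 45 (since 15 = 0·45 + 15), so 45 ∤ 15.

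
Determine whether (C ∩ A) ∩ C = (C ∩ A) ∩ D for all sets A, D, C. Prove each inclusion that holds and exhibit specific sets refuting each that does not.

(⊆) fails; (⊇) holds.

(⊆) This inclusion fails. Take A = {1}, D = ∅, C = {1}; then 1 ∈ (C ∩ A) ∩ C but 1 ∉ (C ∩ A) ∩ D.

(⊇) Let x ∈ (C ∩ A) ∩ D. Then x ∈ A ∩ D ∩ C, from which x ∈ (C ∩ A) ∩ C.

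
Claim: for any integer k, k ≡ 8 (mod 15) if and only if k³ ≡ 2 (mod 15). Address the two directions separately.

Both directions hold; the statement is true.

(←) Suppose k³ ≡ 2 (mod 15). The only residue r in {0, …, 14} with r³ ≡ 2 (mod 15) is r = 8, so k ≡ 8 (mod 15).

(→) Suppose k ≡ 8 (mod 15). Write k = 15j + 8. Then (15j + 8)³ = 3375j³ + 5400j² + 2880j + 512 = 15(225j³ + 360j² + 192j + 34) + 2, so k³ ≡ 2 (mod 15).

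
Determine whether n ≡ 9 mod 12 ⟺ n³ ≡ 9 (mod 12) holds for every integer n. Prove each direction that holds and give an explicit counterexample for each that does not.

Both directions hold; the statement is true.

(⟹) Suppose n ≡ 9 mod 12. Write n = 12j + 9. Then (12j + 9)³ = 1728j³ + 3888j² + 2916j + 729 = 12(144j³ + 324j² + 243j + 60) + 9, so n³ ≡ 9 (mod 12).

(⟸) Conversely, suppose n³ ≡ 9 (mod 12). The only residue r in {0, …, 11} with r³ ≡ 9 (mod 12) is r = 9, so n ≡ 9 (mod 12).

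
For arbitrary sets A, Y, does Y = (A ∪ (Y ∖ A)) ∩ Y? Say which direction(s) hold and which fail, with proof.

The two sets are equal.

Forward inclusion. Let x ∈ Y. Then either x ∈ Y and x ∉ A; or x ∈ A ∩ Y. In each case x ∈ (A ∪ (Y ∖ A)) ∩ Y, so Y ⊆ (A ∪ (Y ∖ A)) ∩ Y.

Reverse inclusion. Let x ∈ (A ∪ (Y ∖ A)) ∩ Y. Then either x ∈ Y and x ∉ A; or x ∈ A ∩ Y. In each case x ∈ Y, so (A ∪ (Y ∖ A)) ∩ Y ⊆ Y.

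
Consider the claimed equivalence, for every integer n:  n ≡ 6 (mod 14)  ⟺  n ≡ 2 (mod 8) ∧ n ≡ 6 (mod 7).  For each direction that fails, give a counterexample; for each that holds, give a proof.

Only the converse holds.

(→) This fails: n = 48 gives 48 ≡ 6 (mod 14) but 48 ≡ 0 (mod 8), so the conjunction on the right does not hold.

(←) Conversely, if n ≡ 2 (mod 8) and n ≡ 6 (mod 7), then by the Chinese remainder theorem n ≡ 34 (mod 56). Since 34 ≡ 6 (mod 14) and 14 ∣ 56, we get n ≡ 6 (mod 14).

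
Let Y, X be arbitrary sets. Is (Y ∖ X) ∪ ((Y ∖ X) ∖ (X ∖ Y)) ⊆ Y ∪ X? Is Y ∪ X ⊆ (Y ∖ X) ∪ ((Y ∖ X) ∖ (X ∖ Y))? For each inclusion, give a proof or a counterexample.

(⟹) Let x ∈ (Y ∖ X) ∪ ((Y ∖ X) ∖ (X ∖ Y)). Then x ∈ Y and x ∉ X, from which x ∈ Y ∪ X.

(⟸) This inclusion fails. Take Y = ∅, X = {1}; then 1 ∈ Y ∪ X but 1 ∉ (Y ∖ X) ∪ ((Y ∖ X) ∖ (X ∖ Y)).

(⊆) holds; (⊇) fails.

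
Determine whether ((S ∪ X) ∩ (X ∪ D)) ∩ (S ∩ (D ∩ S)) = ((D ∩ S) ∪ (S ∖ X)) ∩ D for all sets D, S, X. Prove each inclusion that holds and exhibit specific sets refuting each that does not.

(⟸) Let x ∈ ((D ∩ S) ∪ (S ∖ X)) ∩ D. Then either x ∈ D ∩ S and x ∉ X; or x ∈ D ∩ S ∩ X. In each case x ∈ ((S ∪ X) ∩ (X ∪ D)) ∩ (S ∩ (D ∩ S)), so ((D ∩ S) ∪ (S ∖ X)) ∩ D ⊆ ((S ∪ X) ∩ (X ∪ D)) ∩ (S ∩ (D ∩ S)).

(⟹) Let x ∈ ((S ∪ X) ∩ (X ∪ D)) ∩ (S ∩ (D ∩ S)). Then either x ∈ D ∩ S and x ∉ X; or x ∈ D ∩ S ∩ X. In each case x ∈ ((D ∩ S) ∪ (S ∖ X)) ∩ D, so ((S ∪ X) ∩ (X ∪ D)) ∩ (S ∩ (D ∩ S)) ⊆ ((D ∩ S) ∪ (S ∖ X)) ∩ D.

Both inclusions hold; the sets are equal.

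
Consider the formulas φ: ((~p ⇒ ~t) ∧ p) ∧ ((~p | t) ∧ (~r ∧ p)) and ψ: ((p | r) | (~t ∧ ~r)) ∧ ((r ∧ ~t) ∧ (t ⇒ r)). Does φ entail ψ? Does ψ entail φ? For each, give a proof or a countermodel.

(⇒) This fails. Under t = T, p = T, r = F, the left side is true but the right side is false.

(⇐) This fails. Under t = F, p = F, r = T, the left side is false but the right side is true.

Neither implication holds.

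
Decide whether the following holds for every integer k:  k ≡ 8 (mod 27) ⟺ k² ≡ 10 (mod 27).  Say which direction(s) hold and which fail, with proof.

(→) Suppose k ≡ 8 (mod 27). Write k = 27j + 8. Then (27j + 8)² = 729j² + 432j + 64 = 27(27j² + 16j + 2) + 10, so k² ≡ 10 (mod 27).

(←) This fails: take k = 19. Then 19² = 361 ≡ 10 (mod 27), yet 19 ≡ 19 (mod 27), not 8.

Not equivalent: only (⇒) holds.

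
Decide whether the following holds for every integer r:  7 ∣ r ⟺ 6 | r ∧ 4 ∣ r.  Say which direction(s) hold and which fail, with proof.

(⇒) fails and (⇐) fails.

Forward direction. This fails: take r = 7. Certainly 7 ∣ 7, but 6 ∤ 7.

Converse. This fails: take r = 12. Both 6 ∣ 12 and 4 ∣ 12, yet 12 is not a multiple of 7 (since 12 = 1·7 + 5), so 7 ∤ 12.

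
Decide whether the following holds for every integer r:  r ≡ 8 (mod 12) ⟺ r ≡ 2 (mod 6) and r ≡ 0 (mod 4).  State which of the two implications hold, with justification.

Both directions hold.

(→) Suppose r ≡ 8 (mod 12); write r = 12j + 8. Since 6 ∣ 12, reducing mod 6 gives r ≡ 8 ≡ 2 (mod 6); since 4 ∣ 12, reducing mod 4 gives r ≡ 8 ≡ 0 (mod 4).

(←) Conversely, if r ≡ 2 (mod 6) and r ≡ 0 (mod 4), then by the Chinese remainder theorem r ≡ 8 (mod 12). This is exactly r ≡ 8 (mod 12).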